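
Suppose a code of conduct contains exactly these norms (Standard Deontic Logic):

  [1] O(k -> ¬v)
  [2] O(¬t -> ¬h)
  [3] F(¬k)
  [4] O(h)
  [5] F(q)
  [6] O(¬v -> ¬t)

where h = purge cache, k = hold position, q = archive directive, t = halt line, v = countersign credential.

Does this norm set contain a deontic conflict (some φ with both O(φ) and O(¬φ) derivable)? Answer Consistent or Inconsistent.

From premise 4 we have O(h).
Premise 2, O(¬t -> ¬h), contraposes to O(h -> t); with O(h) we get O(t).
Premise 6, O(¬v -> ¬t), contraposes to O(t -> v); with O(t) we get O(v).
Premise 1, O(k -> ¬v), contraposes to O(v -> ¬k); with O(v) we get O(¬k).
But premise 3, F(¬k), means O(k).
We now have both O(¬k) and O(k) — k is simultaneously obligatory and forbidden, violating the D-axiom.

Inconsistent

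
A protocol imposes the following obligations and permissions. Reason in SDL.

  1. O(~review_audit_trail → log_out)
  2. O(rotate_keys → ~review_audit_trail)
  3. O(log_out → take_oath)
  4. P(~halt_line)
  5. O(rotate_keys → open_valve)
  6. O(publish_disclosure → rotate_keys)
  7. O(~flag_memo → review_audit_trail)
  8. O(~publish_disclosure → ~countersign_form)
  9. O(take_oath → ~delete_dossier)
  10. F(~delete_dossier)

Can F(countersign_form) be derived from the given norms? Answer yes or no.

F(~delete_dossier) at premise 10 means O(delete_dossier).
Premise 9, O(take_oath → ~delete_dossier), contraposes to O(delete_dossier → ~take_oath); with O(delete_dossier) we get O(~take_oath).
Premise 3, O(log_out → take_oath), contraposes to O(~take_oath → ~log_out); with O(~take_oath) we get O(~log_out).
The contrapositive of premise 1 (O(~review_audit_trail → log_out)) is O(~log_out → review_audit_trail), and O(~log_out) is already established, so O(review_audit_trail).
Premise 2 is O(rotate_keys → ~review_audit_trail); contrapositively O(review_audit_trail → ~rotate_keys). Since O(review_audit_trail) holds, K gives O(~rotate_keys).
The contrapositive of premise 6 (O(publish_disclosure → rotate_keys)) is O(~rotate_keys → ~publish_disclosure), and O(~rotate_keys) is already established, so O(~publish_disclosure).
With premise 8, O(~publish_disclosure → ~countersign_form), the K-axiom yields O(~countersign_form).
Premises 4, 5, 7 do not contribute to this derivation.
So O(~countersign_form) holds, i.e. F(countersign_form). The claim follows.

Yes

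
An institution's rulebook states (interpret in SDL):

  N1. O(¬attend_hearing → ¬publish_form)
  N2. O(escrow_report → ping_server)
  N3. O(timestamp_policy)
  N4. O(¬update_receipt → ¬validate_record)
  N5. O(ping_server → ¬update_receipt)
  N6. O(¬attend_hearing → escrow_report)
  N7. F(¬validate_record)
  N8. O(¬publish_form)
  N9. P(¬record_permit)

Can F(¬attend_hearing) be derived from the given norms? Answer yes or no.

Premise 7, F(¬validate_record), is equivalent to O(validate_record).
Premise 4, O(¬update_receipt → ¬validate_record), contraposes to O(validate_record → update_receipt); with O(validate_record) we get O(update_receipt).
The contrapositive of premise 5 (O(ping_server → ¬update_receipt)) is O(update_receipt → ¬ping_server), and O(update_receipt) is already established, so O(¬ping_server).
Premise 2 is O(escrow_report → ping_server); contrapositively O(¬ping_server → ¬escrow_report). Since O(¬ping_server) holds, K gives O(¬escrow_report).
Premise 6, O(¬attend_hearing → escrow_report), contraposes to O(¬escrow_report → attend_hearing); with O(¬escrow_report) we get O(attend_hearing).
Premises 1, 3, 8, 9 do not contribute to this derivation.
So O(attend_hearing) holds, i.e. F(¬attend_hearing). The claim follows.

Yes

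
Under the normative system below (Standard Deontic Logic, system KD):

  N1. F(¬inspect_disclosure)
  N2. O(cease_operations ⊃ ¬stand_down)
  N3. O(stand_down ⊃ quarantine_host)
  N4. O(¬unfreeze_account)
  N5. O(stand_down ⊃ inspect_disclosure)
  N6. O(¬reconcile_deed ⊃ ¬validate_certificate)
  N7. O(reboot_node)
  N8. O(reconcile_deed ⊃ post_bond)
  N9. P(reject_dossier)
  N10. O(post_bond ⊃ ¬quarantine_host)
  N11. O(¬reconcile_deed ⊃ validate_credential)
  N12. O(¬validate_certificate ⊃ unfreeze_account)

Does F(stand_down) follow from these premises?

Yes

Premise 4 states O(¬unfreeze_account) outright.
Premise 12, O(¬validate_certificate ⊃ unfreeze_account), contraposes to O(¬unfreeze_account ⊃ validate_certificate); with O(¬unfreeze_account) we get O(validate_certificate).
Premise 6 is O(¬reconcile_deed ⊃ ¬validate_certificate); contrapositively O(validate_certificate ⊃ reconcile_deed). Since O(validate_certificate) holds, K gives O(reconcile_deed).
From O(reconcile_deed) and premise 8, O(reconcile_deed ⊃ post_bond), we obtain O(post_bond).
With premise 10, O(post_bond ⊃ ¬quarantine_host), the K-axiom yields O(¬quarantine_host).
The contrapositive of premise 3 (O(stand_down ⊃ quarantine_host)) is O(¬quarantine_host ⊃ ¬stand_down), and O(¬quarantine_host) is already established, so O(¬stand_down).
Premises 1, 2, 5, 7, 9, 11 do not contribute to this derivation.
So O(¬stand_down) holds, i.e. F(stand_down). The claim follows.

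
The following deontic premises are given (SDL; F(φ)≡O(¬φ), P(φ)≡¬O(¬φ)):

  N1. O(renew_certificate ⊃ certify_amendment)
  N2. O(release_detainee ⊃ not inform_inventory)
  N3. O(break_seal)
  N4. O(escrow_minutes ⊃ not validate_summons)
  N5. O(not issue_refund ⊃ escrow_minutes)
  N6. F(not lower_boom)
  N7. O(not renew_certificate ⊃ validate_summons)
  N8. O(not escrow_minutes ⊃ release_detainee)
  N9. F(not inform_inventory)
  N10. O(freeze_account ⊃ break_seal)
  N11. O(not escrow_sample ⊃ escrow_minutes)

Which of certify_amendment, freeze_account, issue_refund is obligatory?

Premise 9 is F(not inform_inventory), i.e. O(inform_inventory).
Premise 2, O(release_detainee ⊃ not inform_inventory), contraposes to O(inform_inventory ⊃ not release_detainee); with O(inform_inventory) we get O(not release_detainee).
Premise 8, O(not escrow_minutes ⊃ release_detainee), contraposes to O(not release_detainee ⊃ escrow_minutes); with O(not release_detainee) we get O(escrow_minutes).
From O(escrow_minutes) and premise 4, O(escrow_minutes ⊃ not validate_summons), we obtain O(not validate_summons).
The contrapositive of premise 7 (O(not renew_certificate ⊃ validate_summons)) is O(not validate_summons ⊃ renew_certificate), and O(not validate_summons) is already established, so O(renew_certificate).
With premise 1, O(renew_certificate ⊃ certify_amendment), the K-axiom yields O(certify_amendment).
So O(certify_amendment) holds — certify_amendment is obligatory. None of the other listed options is made obligatory by any chain of premises.

certify_amendment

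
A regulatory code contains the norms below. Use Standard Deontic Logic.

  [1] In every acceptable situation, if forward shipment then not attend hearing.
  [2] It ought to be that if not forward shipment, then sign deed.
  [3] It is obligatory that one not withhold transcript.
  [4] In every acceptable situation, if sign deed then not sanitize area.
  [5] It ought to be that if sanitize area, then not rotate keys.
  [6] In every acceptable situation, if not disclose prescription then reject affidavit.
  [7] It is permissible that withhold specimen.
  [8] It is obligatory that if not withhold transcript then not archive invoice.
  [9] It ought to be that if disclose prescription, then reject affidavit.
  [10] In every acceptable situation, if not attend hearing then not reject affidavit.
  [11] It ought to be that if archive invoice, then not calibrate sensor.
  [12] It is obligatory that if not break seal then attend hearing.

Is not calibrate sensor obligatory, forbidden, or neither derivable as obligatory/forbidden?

Neither

Premise 11 is O(archive_invoice → ¬calibrate_sensor), but O(archive_invoice) is not derivable from the premises, so it does not yield O(¬calibrate_sensor).
No premise or chain of K-axiom applications forces O(¬calibrate_sensor), and none forces O(calibrate_sensor). So ¬calibrate_sensor is neither obligatory nor forbidden under these norms.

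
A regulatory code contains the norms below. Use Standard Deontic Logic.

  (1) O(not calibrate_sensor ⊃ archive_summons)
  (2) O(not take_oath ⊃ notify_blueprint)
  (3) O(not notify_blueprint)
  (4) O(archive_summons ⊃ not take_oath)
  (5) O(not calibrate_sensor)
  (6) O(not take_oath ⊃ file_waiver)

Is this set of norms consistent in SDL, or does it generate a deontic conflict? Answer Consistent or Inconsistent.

Premise 3 gives O(not notify_blueprint).
The contrapositive of premise 2 (O(not take_oath ⊃ notify_blueprint)) is O(not notify_blueprint ⊃ take_oath), and O(not notify_blueprint) is already established, so O(take_oath).
The contrapositive of premise 4 (O(archive_summons ⊃ not take_oath)) is O(take_oath ⊃ not archive_summons), and O(take_oath) is already established, so O(not archive_summons).
Premise 1, O(not calibrate_sensor ⊃ archive_summons), contraposes to O(not archive_summons ⊃ calibrate_sensor); with O(not archive_summons) we get O(calibrate_sensor).
However, premise 5 gives O(not calibrate_sensor).
We now have both O(calibrate_sensor) and O(not calibrate_sensor) — calibrate_sensor is simultaneously obligatory and forbidden, violating the D-axiom.

Inconsistent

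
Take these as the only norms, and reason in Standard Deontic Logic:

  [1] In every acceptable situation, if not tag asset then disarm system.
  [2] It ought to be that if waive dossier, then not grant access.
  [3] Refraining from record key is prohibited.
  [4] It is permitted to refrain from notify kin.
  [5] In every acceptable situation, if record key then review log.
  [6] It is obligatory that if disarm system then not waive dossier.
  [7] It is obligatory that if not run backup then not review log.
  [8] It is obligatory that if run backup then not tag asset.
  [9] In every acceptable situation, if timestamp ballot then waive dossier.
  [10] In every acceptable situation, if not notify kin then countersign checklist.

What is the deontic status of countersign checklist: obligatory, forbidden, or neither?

Neither

Premise 10 is O(¬notify_kin → countersign_checklist), but O(¬notify_kin) is not derivable from the premises (the permission P(¬notify_kin) asserts only ¬O(notify_kin), not O(¬notify_kin)), so it does not yield O(countersign_checklist).
No premise or chain of K-axiom applications forces O(countersign_checklist), and none forces O(¬countersign_checklist). So countersign_checklist is neither obligatory nor forbidden under these norms.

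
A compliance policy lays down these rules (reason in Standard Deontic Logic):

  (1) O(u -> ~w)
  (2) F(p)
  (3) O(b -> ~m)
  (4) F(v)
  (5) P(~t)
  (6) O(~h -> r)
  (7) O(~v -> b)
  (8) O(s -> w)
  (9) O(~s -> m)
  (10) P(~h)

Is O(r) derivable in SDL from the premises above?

No

Premise 6 is O(~h -> r), but O(~h) is not derivable from the premises (the permission P(~h) asserts only ~O(h), not O(~h)), so it does not yield O(r).
No other premise forces O(r). An ideal world satisfying every premise can still have r false, so O(r) is not derivable.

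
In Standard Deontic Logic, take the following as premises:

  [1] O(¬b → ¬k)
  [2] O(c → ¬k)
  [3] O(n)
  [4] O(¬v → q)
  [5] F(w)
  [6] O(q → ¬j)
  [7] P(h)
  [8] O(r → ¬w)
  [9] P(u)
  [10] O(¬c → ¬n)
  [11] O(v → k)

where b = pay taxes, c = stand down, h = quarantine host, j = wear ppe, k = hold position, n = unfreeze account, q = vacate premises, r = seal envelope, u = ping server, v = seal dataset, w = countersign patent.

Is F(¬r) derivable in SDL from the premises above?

No

Premise 8 is O(r → ¬w); even if O(¬w) held, inferring O(r) would be affirming the consequent — invalid.
No other premise forces O(r). An ideal world satisfying every premise can still have ¬r true, so F(¬r) is not derivable.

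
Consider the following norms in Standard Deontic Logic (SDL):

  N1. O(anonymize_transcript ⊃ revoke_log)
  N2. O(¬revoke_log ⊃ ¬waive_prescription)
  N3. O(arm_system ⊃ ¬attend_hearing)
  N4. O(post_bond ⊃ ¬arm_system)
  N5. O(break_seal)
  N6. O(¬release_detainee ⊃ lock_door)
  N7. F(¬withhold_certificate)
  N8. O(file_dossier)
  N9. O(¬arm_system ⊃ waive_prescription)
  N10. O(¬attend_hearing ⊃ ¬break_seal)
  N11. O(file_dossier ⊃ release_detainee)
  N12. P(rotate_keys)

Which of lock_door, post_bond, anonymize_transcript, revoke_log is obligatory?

Premise 5 gives O(break_seal).
The contrapositive of premise 10 (O(¬attend_hearing ⊃ ¬break_seal)) is O(break_seal ⊃ attend_hearing), and O(break_seal) is already established, so O(attend_hearing).
The contrapositive of premise 3 (O(arm_system ⊃ ¬attend_hearing)) is O(attend_hearing ⊃ ¬arm_system), and O(attend_hearing) is already established, so O(¬arm_system).
With premise 9, O(¬arm_system ⊃ waive_prescription), the K-axiom yields O(waive_prescription).
Premise 2 is O(¬revoke_log ⊃ ¬waive_prescription); contrapositively O(waive_prescription ⊃ revoke_log). Since O(waive_prescription) holds, K gives O(revoke_log).
So O(revoke_log) holds — revoke_log is obligatory. None of the other listed options is made obligatory by any chain of premises.

revoke_log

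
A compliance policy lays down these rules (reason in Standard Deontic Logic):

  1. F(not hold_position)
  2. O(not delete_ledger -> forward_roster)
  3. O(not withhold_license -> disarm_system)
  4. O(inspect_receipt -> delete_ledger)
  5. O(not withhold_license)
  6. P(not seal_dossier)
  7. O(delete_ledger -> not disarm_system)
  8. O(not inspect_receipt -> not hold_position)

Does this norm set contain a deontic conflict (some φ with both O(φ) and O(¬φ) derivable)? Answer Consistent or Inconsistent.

F(not hold_position) at premise 1 means O(hold_position).
Premise 8, O(not inspect_receipt -> not hold_position), contraposes to O(hold_position -> inspect_receipt); with O(hold_position) we get O(inspect_receipt).
From O(inspect_receipt) and premise 4, O(inspect_receipt -> delete_ledger), we obtain O(delete_ledger).
Premise 7 is O(delete_ledger -> not disarm_system); since O(delete_ledger), deontic closure gives O(not disarm_system).
Premise 3 is O(not withhold_license -> disarm_system); contrapositively O(not disarm_system -> withhold_license). Since O(not disarm_system) holds, K gives O(withhold_license).
Yet premise 5 states O(not withhold_license).
We now have both O(withhold_license) and O(not withhold_license) — withhold_license is simultaneously obligatory and forbidden, violating the D-axiom.

Inconsistent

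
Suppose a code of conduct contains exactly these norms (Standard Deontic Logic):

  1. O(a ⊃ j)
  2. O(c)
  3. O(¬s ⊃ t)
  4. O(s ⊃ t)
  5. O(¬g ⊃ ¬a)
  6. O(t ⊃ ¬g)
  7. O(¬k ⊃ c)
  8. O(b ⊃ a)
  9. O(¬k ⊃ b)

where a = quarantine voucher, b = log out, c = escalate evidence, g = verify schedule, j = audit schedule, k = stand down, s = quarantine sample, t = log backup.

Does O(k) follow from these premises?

By case analysis on ¬s: premise 3 gives O(¬s ⊃ t) and premise 4 gives O(s ⊃ t), so O(t) either way.
From O(t) and premise 6, O(t ⊃ ¬g), we obtain O(¬g).
From O(¬g) and premise 5, O(¬g ⊃ ¬a), we obtain O(¬a).
The contrapositive of premise 8 (O(b ⊃ a)) is O(¬a ⊃ ¬b), and O(¬a) is already established, so O(¬b).
The contrapositive of premise 9 (O(¬k ⊃ b)) is O(¬b ⊃ k), and O(¬b) is already established, so O(k).
Premises 1, 2, 7 do not contribute to this derivation.
So O(k) follows.

Yes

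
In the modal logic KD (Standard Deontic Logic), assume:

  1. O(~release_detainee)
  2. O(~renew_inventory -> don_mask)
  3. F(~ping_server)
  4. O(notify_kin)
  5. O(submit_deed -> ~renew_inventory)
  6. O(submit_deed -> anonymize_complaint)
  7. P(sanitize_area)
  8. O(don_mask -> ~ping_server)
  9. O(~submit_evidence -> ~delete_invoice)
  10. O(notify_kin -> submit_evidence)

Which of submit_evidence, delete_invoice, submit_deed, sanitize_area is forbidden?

submit_deed

Premise 3 is F(~ping_server), i.e. O(ping_server).
Premise 8, O(don_mask -> ~ping_server), contraposes to O(ping_server -> ~don_mask); with O(ping_server) we get O(~don_mask).
The contrapositive of premise 2 (O(~renew_inventory -> don_mask)) is O(~don_mask -> renew_inventory), and O(~don_mask) is already established, so O(renew_inventory).
Premise 5 is O(submit_deed -> ~renew_inventory); contrapositively O(renew_inventory -> ~submit_deed). Since O(renew_inventory) holds, K gives O(~submit_deed).
So O(~submit_deed) holds, i.e. submit_deed is forbidden. None of the other listed options is forbidden under the premises.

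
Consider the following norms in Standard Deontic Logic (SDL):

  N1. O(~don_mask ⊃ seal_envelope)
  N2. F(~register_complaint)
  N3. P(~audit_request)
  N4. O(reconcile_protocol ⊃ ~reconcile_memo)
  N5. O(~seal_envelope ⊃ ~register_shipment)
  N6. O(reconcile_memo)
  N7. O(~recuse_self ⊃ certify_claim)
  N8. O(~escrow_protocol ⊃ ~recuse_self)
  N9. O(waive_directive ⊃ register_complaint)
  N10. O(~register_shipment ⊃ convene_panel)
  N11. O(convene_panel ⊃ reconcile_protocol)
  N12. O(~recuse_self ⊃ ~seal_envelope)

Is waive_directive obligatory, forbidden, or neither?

Premise 9 is O(waive_directive ⊃ register_complaint); even if O(register_complaint) held, inferring O(waive_directive) would be affirming the consequent — invalid.
No premise or chain of K-axiom applications forces O(waive_directive), and none forces O(~waive_directive). So waive_directive is neither obligatory nor forbidden under these norms.

Neither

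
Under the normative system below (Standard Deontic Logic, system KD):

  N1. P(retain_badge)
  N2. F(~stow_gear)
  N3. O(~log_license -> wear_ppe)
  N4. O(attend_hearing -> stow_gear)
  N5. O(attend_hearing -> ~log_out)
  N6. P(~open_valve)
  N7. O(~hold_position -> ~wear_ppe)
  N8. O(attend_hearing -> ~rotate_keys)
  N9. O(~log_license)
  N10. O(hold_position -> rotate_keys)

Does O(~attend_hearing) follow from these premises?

Yes

From premise 9 we have O(~log_license).
With premise 3, O(~log_license -> wear_ppe), the K-axiom yields O(wear_ppe).
Premise 7, O(~hold_position -> ~wear_ppe), contraposes to O(wear_ppe -> hold_position); with O(wear_ppe) we get O(hold_position).
From O(hold_position) and premise 10, O(hold_position -> rotate_keys), we obtain O(rotate_keys).
Premise 8, O(attend_hearing -> ~rotate_keys), contraposes to O(rotate_keys -> ~attend_hearing); with O(rotate_keys) we get O(~attend_hearing).
Premises 1, 2, 4, 5, 6 do not contribute to this derivation.
So O(~attend_hearing) follows.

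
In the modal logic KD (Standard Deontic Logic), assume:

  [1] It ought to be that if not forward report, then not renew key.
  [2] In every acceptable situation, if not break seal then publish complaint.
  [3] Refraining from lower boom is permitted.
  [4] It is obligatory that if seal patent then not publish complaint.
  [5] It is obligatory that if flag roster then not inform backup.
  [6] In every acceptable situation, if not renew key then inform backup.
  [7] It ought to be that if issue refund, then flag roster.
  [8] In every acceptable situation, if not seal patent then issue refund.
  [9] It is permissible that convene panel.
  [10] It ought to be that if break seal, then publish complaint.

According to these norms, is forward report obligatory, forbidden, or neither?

Obligatory

Premises 10 and 2 are O(break_seal → publish_complaint) and O(¬break_seal → publish_complaint); every ideal world satisfies break_seal or ¬break_seal, so in either case publish_complaint holds — hence O(publish_complaint).
The contrapositive of premise 4 (O(seal_patent → ¬publish_complaint)) is O(publish_complaint → ¬seal_patent), and O(publish_complaint) is already established, so O(¬seal_patent).
With premise 8, O(¬seal_patent → issue_refund), the K-axiom yields O(issue_refund).
Premise 7 is O(issue_refund → flag_roster); since O(issue_refund), deontic closure gives O(flag_roster).
Applying K to premise 5 (O(flag_roster → ¬inform_backup)) and O(flag_roster) yields O(¬inform_backup).
Premise 6, O(¬renew_key → inform_backup), contraposes to O(¬inform_backup → renew_key); with O(¬inform_backup) we get O(renew_key).
Premise 1 is O(¬forward_report → ¬renew_key); contrapositively O(renew_key → forward_report). Since O(renew_key) holds, K gives O(forward_report).
Premises 3, 9 do not contribute to this derivation.
Hence forward_report is obligatory.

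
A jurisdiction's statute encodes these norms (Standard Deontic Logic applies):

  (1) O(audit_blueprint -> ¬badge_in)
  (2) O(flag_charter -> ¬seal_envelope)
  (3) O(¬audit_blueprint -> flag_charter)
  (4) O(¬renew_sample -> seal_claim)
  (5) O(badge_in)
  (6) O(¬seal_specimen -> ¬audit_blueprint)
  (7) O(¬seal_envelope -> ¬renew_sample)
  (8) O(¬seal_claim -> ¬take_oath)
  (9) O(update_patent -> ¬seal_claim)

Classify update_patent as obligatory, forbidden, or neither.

Premise 5 gives O(badge_in).
Premise 1 is O(audit_blueprint -> ¬badge_in); contrapositively O(badge_in -> ¬audit_blueprint). Since O(badge_in) holds, K gives O(¬audit_blueprint).
From O(¬audit_blueprint) and premise 3, O(¬audit_blueprint -> flag_charter), we obtain O(flag_charter).
With premise 2, O(flag_charter -> ¬seal_envelope), the K-axiom yields O(¬seal_envelope).
From O(¬seal_envelope) and premise 7, O(¬seal_envelope -> ¬renew_sample), we obtain O(¬renew_sample).
With premise 4, O(¬renew_sample -> seal_claim), the K-axiom yields O(seal_claim).
Premise 9 is O(update_patent -> ¬seal_claim); contrapositively O(seal_claim -> ¬update_patent). Since O(seal_claim) holds, K gives O(¬update_patent).
Premises 6, 8 do not contribute to this derivation.
Thus O(¬update_patent), which is F(update_patent): update_patent is forbidden.

Forbidden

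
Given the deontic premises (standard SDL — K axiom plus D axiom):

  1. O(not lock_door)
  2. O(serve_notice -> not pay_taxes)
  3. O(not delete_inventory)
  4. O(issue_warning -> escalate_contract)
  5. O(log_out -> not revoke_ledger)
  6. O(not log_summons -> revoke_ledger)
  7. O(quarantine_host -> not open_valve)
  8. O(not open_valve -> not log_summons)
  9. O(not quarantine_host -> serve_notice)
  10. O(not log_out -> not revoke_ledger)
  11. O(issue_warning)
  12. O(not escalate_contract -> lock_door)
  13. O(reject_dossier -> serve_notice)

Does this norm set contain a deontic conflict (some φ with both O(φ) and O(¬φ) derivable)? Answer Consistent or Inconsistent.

Consistent

Premise 12 is O(not escalate_contract -> lock_door), but O(not escalate_contract) is not derivable from the premises, so it does not yield O(lock_door).
So O(lock_door) is not derivable, and the apparent clash with O(not lock_door) does not arise.
A world satisfying every obligation exists (e.g. delete_inventory=false, escalate_contract=true, issue_warning=true, lock_door=false, log_out=false, log_summons=true, open_valve=true, pay_taxes=false, quarantine_host=false, reject_dossier=false, revoke_ledger=false, serve_notice=true); no atom is both obligatory and forbidden, so the set is consistent.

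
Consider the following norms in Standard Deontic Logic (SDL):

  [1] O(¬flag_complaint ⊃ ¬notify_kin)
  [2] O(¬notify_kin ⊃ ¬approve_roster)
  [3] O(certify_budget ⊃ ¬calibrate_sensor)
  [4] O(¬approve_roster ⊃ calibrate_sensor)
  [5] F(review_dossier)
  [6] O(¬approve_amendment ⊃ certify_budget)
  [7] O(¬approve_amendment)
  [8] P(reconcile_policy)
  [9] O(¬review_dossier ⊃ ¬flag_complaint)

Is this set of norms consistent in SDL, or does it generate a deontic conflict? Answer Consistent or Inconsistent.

Inconsistent

Premise 7 states O(¬approve_amendment) outright.
From O(¬approve_amendment) and premise 6, O(¬approve_amendment ⊃ certify_budget), we obtain O(certify_budget).
With premise 3, O(certify_budget ⊃ ¬calibrate_sensor), the K-axiom yields O(¬calibrate_sensor).
The contrapositive of premise 4 (O(¬approve_roster ⊃ calibrate_sensor)) is O(¬calibrate_sensor ⊃ approve_roster), and O(¬calibrate_sensor) is already established, so O(approve_roster).
Premise 2, O(¬notify_kin ⊃ ¬approve_roster), contraposes to O(approve_roster ⊃ notify_kin); with O(approve_roster) we get O(notify_kin).
Premise 1, O(¬flag_complaint ⊃ ¬notify_kin), contraposes to O(notify_kin ⊃ flag_complaint); with O(notify_kin) we get O(flag_complaint).
The contrapositive of premise 9 (O(¬review_dossier ⊃ ¬flag_complaint)) is O(flag_complaint ⊃ review_dossier), and O(flag_complaint) is already established, so O(review_dossier).
But premise 5, F(review_dossier), means O(¬review_dossier).
We now have both O(review_dossier) and O(¬review_dossier) — review_dossier is simultaneously obligatory and forbidden, violating the D-axiom.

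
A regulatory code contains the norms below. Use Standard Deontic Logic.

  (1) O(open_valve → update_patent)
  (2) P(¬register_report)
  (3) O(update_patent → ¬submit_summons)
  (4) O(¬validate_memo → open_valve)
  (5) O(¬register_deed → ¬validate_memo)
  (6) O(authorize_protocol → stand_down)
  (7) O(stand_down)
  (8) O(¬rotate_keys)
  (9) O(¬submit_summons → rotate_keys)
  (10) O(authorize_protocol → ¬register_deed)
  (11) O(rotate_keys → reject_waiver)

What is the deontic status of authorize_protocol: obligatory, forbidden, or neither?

From premise 8 we have O(¬rotate_keys).
The contrapositive of premise 9 (O(¬submit_summons → rotate_keys)) is O(¬rotate_keys → submit_summons), and O(¬rotate_keys) is already established, so O(submit_summons).
Premise 3, O(update_patent → ¬submit_summons), contraposes to O(submit_summons → ¬update_patent); with O(submit_summons) we get O(¬update_patent).
Premise 1 is O(open_valve → update_patent); contrapositively O(¬update_patent → ¬open_valve). Since O(¬update_patent) holds, K gives O(¬open_valve).
Premise 4, O(¬validate_memo → open_valve), contraposes to O(¬open_valve → validate_memo); with O(¬open_valve) we get O(validate_memo).
Premise 5 is O(¬register_deed → ¬validate_memo); contrapositively O(validate_memo → register_deed). Since O(validate_memo) holds, K gives O(register_deed).
Premise 10 is O(authorize_protocol → ¬register_deed); contrapositively O(register_deed → ¬authorize_protocol). Since O(register_deed) holds, K gives O(¬authorize_protocol).
Premises 2, 6, 7, 11 do not contribute to this derivation.
Thus O(¬authorize_protocol), which is F(authorize_protocol): authorize_protocol is forbidden.

Forbidden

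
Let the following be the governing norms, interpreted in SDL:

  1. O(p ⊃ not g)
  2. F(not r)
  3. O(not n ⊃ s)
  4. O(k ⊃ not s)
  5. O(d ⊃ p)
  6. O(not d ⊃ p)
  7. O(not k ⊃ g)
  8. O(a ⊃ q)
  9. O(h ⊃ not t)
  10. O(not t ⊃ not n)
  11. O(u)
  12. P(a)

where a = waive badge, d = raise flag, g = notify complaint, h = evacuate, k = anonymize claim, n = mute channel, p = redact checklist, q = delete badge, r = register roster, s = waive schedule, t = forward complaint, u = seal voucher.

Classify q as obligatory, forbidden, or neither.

Neither

Premise 8 is O(a ⊃ q), but O(a) is not derivable from the premises (the permission P(a) asserts only not O(not a), not O(a)), so it does not yield O(q).
No premise or chain of K-axiom applications forces O(q), and none forces O(not q). So q is neither obligatory nor forbidden under these norms.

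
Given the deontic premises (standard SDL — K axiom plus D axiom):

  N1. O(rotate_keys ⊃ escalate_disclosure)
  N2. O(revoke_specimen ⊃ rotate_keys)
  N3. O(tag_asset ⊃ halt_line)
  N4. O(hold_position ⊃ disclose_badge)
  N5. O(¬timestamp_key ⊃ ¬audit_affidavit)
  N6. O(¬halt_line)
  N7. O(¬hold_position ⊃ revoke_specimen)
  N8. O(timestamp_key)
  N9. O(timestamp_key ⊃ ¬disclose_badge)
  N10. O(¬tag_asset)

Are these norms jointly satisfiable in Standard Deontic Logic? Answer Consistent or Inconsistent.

Consistent

Premise 3 is O(tag_asset ⊃ halt_line), but O(tag_asset) is not derivable from the premises, so it does not yield O(halt_line).
So O(halt_line) is not derivable, and the apparent clash with O(¬halt_line) does not arise.
A world satisfying every obligation exists (e.g. audit_affidavit=false, disclose_badge=false, escalate_disclosure=true, halt_line=false, hold_position=false, revoke_specimen=true, rotate_keys=true, tag_asset=false, timestamp_key=true); no atom is both obligatory and forbidden, so the set is consistent.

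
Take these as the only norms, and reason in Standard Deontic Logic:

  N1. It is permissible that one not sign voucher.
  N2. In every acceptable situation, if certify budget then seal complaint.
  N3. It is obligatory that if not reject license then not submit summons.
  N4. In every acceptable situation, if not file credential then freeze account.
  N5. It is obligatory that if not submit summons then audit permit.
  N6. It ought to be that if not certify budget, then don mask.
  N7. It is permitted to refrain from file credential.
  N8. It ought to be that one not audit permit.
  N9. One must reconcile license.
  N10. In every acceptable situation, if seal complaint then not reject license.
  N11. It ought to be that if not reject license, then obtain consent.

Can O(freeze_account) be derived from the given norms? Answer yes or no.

No

Premise 4 is O(¬file_credential → freeze_account), but O(¬file_credential) is not derivable from the premises (the permission P(¬file_credential) asserts only ¬O(file_credential), not O(¬file_credential)), so it does not yield O(freeze_account).
No other premise forces O(freeze_account). An ideal world satisfying every premise can still have freeze_account false, so O(freeze_account) is not derivable.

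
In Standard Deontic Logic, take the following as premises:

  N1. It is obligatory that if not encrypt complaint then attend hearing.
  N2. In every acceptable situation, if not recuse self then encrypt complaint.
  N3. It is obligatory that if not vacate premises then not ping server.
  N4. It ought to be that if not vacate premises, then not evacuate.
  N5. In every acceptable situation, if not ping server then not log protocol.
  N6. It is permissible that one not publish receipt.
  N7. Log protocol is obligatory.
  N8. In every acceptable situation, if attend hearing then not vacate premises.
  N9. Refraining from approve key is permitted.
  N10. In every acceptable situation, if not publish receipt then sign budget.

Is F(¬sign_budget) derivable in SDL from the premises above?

Premise 10 is O(¬publish_receipt → sign_budget), but O(¬publish_receipt) is not derivable from the premises (the permission P(¬publish_receipt) asserts only ¬O(publish_receipt), not O(¬publish_receipt)), so it does not yield O(sign_budget).
No other premise forces O(sign_budget). An ideal world satisfying every premise can still have ¬sign_budget true, so F(¬sign_budget) is not derivable.

No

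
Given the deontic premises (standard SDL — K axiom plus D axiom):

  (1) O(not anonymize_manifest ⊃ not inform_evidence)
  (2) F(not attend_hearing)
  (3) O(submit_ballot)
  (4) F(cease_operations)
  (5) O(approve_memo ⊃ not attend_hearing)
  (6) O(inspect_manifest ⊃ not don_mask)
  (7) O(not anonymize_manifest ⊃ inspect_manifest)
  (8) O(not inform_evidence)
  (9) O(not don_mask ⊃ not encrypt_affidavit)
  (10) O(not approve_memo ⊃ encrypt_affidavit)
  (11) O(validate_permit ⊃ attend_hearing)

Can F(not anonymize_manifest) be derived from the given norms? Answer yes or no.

Premise 2 is F(not attend_hearing), i.e. O(attend_hearing).
Premise 5 is O(approve_memo ⊃ not attend_hearing); contrapositively O(attend_hearing ⊃ not approve_memo). Since O(attend_hearing) holds, K gives O(not approve_memo).
Premise 10 is O(not approve_memo ⊃ encrypt_affidavit); since O(not approve_memo), deontic closure gives O(encrypt_affidavit).
Premise 9 is O(not don_mask ⊃ not encrypt_affidavit); contrapositively O(encrypt_affidavit ⊃ don_mask). Since O(encrypt_affidavit) holds, K gives O(don_mask).
Premise 6 is O(inspect_manifest ⊃ not don_mask); contrapositively O(don_mask ⊃ not inspect_manifest). Since O(don_mask) holds, K gives O(not inspect_manifest).
The contrapositive of premise 7 (O(not anonymize_manifest ⊃ inspect_manifest)) is O(not inspect_manifest ⊃ anonymize_manifest), and O(not inspect_manifest) is already established, so O(anonymize_manifest).
Premises 1, 3, 4, 8, 11 do not contribute to this derivation.
So O(anonymize_manifest) holds, i.e. F(not anonymize_manifest). The claim follows.

Yes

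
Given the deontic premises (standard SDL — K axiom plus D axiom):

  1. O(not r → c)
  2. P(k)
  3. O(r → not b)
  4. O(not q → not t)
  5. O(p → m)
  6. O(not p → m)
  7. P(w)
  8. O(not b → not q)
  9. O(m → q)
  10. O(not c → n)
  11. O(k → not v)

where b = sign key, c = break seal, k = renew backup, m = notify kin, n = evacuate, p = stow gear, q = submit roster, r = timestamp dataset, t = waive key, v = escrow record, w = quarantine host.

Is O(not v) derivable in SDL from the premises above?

No

Premise 11 is O(k → not v), but O(k) is not derivable from the premises (the permission P(k) asserts only not O(not k), not O(k)), so it does not yield O(not v).
No other premise forces O(not v). An ideal world satisfying every premise can still have not v false, so O(not v) is not derivable.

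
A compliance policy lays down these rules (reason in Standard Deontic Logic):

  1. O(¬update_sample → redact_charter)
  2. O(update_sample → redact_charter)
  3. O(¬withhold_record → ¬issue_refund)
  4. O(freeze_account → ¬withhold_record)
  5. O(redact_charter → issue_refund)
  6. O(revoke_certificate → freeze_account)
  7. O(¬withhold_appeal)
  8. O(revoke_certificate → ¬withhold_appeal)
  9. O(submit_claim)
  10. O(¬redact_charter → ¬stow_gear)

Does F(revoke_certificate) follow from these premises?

Premises 2 and 1 cover both cases: O(update_sample → redact_charter) and O(¬update_sample → redact_charter). Since update_sample ∨ ¬update_sample is a tautology, O(redact_charter) follows.
With premise 5, O(redact_charter → issue_refund), the K-axiom yields O(issue_refund).
The contrapositive of premise 3 (O(¬withhold_record → ¬issue_refund)) is O(issue_refund → withhold_record), and O(issue_refund) is already established, so O(withhold_record).
The contrapositive of premise 4 (O(freeze_account → ¬withhold_record)) is O(withhold_record → ¬freeze_account), and O(withhold_record) is already established, so O(¬freeze_account).
The contrapositive of premise 6 (O(revoke_certificate → freeze_account)) is O(¬freeze_account → ¬revoke_certificate), and O(¬freeze_account) is already established, so O(¬revoke_certificate).
Premises 7, 8, 9, 10 do not contribute to this derivation.
So O(¬revoke_certificate) holds, i.e. F(revoke_certificate). The claim follows.

Yes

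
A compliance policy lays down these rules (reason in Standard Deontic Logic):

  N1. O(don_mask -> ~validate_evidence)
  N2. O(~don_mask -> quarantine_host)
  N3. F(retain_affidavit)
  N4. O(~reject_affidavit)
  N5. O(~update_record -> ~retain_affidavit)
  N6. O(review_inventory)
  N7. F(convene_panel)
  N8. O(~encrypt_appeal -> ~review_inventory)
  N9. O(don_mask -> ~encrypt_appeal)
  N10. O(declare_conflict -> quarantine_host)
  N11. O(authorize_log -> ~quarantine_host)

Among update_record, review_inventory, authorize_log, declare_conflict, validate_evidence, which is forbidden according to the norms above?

authorize_log

Premise 6 states O(review_inventory) outright.
Premise 8, O(~encrypt_appeal -> ~review_inventory), contraposes to O(review_inventory -> encrypt_appeal); with O(review_inventory) we get O(encrypt_appeal).
Premise 9, O(don_mask -> ~encrypt_appeal), contraposes to O(encrypt_appeal -> ~don_mask); with O(encrypt_appeal) we get O(~don_mask).
With premise 2, O(~don_mask -> quarantine_host), the K-axiom yields O(quarantine_host).
Premise 11 is O(authorize_log -> ~quarantine_host); contrapositively O(quarantine_host -> ~authorize_log). Since O(quarantine_host) holds, K gives O(~authorize_log).
So O(~authorize_log) holds, i.e. authorize_log is forbidden. None of the other listed options is forbidden under the premises.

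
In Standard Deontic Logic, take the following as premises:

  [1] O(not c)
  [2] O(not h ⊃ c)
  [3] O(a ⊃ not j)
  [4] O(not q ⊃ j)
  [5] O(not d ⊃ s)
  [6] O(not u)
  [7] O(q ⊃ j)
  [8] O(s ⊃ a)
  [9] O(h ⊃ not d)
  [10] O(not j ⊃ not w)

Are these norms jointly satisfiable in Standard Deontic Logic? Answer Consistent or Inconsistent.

Inconsistent

Premises 4 and 7 are O(not q ⊃ j) and O(q ⊃ j); every ideal world satisfies not q or q, so in either case j holds — hence O(j).
Premise 3, O(a ⊃ not j), contraposes to O(j ⊃ not a); with O(j) we get O(not a).
Premise 8, O(s ⊃ a), contraposes to O(not a ⊃ not s); with O(not a) we get O(not s).
Premise 5, O(not d ⊃ s), contraposes to O(not s ⊃ d); with O(not s) we get O(d).
Premise 9, O(h ⊃ not d), contraposes to O(d ⊃ not h); with O(d) we get O(not h).
Applying K to premise 2 (O(not h ⊃ c)) and O(not h) yields O(c).
However, premise 1 gives O(not c).
We now have both O(c) and O(not c) — c is simultaneously obligatory and forbidden, violating the D-axiom.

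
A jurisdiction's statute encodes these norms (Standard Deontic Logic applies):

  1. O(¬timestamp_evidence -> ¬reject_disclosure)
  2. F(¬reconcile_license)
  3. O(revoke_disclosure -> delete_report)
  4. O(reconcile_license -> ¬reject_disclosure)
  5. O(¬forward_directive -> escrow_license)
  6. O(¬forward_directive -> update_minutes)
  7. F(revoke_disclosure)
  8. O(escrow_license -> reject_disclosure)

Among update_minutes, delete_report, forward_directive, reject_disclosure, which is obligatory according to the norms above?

Premise 2 is F(¬reconcile_license), i.e. O(reconcile_license).
With premise 4, O(reconcile_license -> ¬reject_disclosure), the K-axiom yields O(¬reject_disclosure).
Premise 8 is O(escrow_license -> reject_disclosure); contrapositively O(¬reject_disclosure -> ¬escrow_license). Since O(¬reject_disclosure) holds, K gives O(¬escrow_license).
Premise 5, O(¬forward_directive -> escrow_license), contraposes to O(¬escrow_license -> forward_directive); with O(¬escrow_license) we get O(forward_directive).
So O(forward_directive) holds — forward_directive is obligatory. None of the other listed options is made obligatory by any chain of premises.

forward_directive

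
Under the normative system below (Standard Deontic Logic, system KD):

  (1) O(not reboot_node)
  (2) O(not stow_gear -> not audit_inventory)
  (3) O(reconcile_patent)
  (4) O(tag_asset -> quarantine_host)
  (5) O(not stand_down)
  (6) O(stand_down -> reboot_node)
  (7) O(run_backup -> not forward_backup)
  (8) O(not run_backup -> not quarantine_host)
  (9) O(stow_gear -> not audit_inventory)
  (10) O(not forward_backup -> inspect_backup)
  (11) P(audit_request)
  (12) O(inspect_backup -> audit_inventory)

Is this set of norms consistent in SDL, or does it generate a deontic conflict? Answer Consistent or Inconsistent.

Premise 6 is O(stand_down -> reboot_node), but O(stand_down) is not derivable from the premises, so it does not yield O(reboot_node).
So O(reboot_node) is not derivable, and the apparent clash with O(not reboot_node) does not arise.
A world satisfying every obligation exists (e.g. audit_inventory=false, audit_request=false, forward_backup=true, inspect_backup=false, quarantine_host=false, reboot_node=false, reconcile_patent=true, run_backup=false, stand_down=false, stow_gear=false, tag_asset=false); no atom is both obligatory and forbidden, so the set is consistent.

Consistent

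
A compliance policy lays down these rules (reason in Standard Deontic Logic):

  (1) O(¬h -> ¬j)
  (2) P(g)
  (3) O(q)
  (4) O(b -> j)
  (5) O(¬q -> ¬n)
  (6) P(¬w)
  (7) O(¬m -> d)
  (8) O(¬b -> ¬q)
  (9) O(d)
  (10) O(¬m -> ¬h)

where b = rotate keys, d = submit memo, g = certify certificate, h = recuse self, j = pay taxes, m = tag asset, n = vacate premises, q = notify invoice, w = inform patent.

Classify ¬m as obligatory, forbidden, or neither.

Forbidden

Premise 3 states O(q) outright.
The contrapositive of premise 8 (O(¬b -> ¬q)) is O(q -> b), and O(q) is already established, so O(b).
With premise 4, O(b -> j), the K-axiom yields O(j).
Premise 1, O(¬h -> ¬j), contraposes to O(j -> h); with O(j) we get O(h).
Premise 10 is O(¬m -> ¬h); contrapositively O(h -> m). Since O(h) holds, K gives O(m).
Premises 2, 5, 6, 7, 9 do not contribute to this derivation.
Thus O(m), which is F(¬m): ¬m is forbidden.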